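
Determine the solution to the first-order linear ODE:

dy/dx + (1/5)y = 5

Using integrating factor method:

General solution: y = 25 + Ce^(-x/5)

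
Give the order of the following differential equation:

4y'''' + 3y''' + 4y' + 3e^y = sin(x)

The order is 4 (highest derivative is of order 4).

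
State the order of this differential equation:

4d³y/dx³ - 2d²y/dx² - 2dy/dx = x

The order is 3 (highest derivative is of order 3).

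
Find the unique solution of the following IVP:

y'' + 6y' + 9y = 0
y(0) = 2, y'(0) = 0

General solution: y = (C₁ + C₂x)e^(-3x)
Repeated root r = -3
Applying ICs: C₁ = 2, C₂ = 6
Particular solution: y = (2 + 6x)e^(-3x)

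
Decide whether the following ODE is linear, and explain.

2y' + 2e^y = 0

Nonlinear (e^y is nonlinear in y)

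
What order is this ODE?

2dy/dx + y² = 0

The order is 1 (highest derivative is of order 1).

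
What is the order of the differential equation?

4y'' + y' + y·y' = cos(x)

The order is 2 (highest derivative is of order 2).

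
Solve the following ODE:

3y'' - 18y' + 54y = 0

Characteristic equation: 3r² - 18r + 54 = 0
Divide by 3: r² - 6r + 18 = 0
Roots: r = 3 ± 3i (complex conjugates)
General solution: y = e^(3x)(C₁cos(3x) + C₂sin(3x))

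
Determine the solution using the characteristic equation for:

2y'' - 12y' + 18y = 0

Characteristic equation: 2r² - 12r + 18 = 0
Divide by 2: r² - 6r + 9 = 0
Factored: (r - 3)² = 0
Repeated root: r = 3
General solution: y = (C₁ + C₂x)e^(3x)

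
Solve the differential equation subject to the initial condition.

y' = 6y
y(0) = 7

General solution: y = Ce^(6x)
Applying IC y(0) = 7:
Particular solution: y = 7e^(6x)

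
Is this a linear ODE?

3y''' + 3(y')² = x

No. Nonlinear ((y')² term)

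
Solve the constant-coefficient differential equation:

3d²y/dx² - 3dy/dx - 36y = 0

Characteristic equation: 3r² - 3r - 36 = 0
Divide by 3: r² - r - 12 = 0
Roots: r = 4, -3 (distinct real)
General solution: y = C₁e^(4x) + C₂e^(-3x)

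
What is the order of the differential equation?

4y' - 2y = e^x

The order is 1 (highest derivative is of order 1).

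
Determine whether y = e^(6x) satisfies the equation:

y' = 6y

Verification:
y = e^(6x)
y' = 6e^(6x)
6y = 6e^(6x)
y' = 6y ✓

Yes, it is a solution.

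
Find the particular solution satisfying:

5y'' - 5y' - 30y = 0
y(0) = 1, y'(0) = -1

General solution: y = C₁e^(3x) + C₂e^(-2x)
Applying ICs: C₁ = 1/5, C₂ = 4/5
Particular solution: y = (1/5)e^(3x) + (4/5)e^(-2x)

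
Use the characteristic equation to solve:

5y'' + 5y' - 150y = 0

Characteristic equation: 5r² + 5r - 150 = 0
Divide by 5: r² + r - 30 = 0
Roots: r = 5, -6 (distinct real)
General solution: y = C₁e^(5x) + C₂e^(-6x)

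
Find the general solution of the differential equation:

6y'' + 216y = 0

Characteristic equation: 6r² + 216 = 0
Divide by 6: r² + 36 = 0
Roots: r = ±6i (complex conjugates)
General solution: y = C₁cos(6x) + C₂sin(6x)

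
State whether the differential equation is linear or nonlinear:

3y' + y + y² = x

Nonlinear (y² term)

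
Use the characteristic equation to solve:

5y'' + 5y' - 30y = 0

Characteristic equation: 5r² + 5r - 30 = 0
Divide by 5: r² + r - 6 = 0
Roots: r = 2, -3 (distinct real)
General solution: y = C₁e^(2x) + C₂e^(-3x)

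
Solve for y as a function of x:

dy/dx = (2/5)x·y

Separating variables and integrating:
ln|y| = x^2/5 + C

General solution: y = Ce^(x^2/5)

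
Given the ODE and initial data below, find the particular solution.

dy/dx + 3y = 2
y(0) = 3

General solution: y = 2/3 + Ce^(-3x)
Applying y(0) = 3: C = 3 - 2/3 = 7/3
Particular solution: y = 2/3 + (7/3)e^(-3x)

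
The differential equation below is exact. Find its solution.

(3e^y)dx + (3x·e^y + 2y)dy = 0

Verify exactness: ∂M/∂y = ∂N/∂x ✓
Find F(x,y) such that ∂F/∂x = M, ∂F/∂y = N
Solution: 3x·e^y + y² = C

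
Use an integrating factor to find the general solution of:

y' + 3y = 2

Using integrating factor method:

General solution: y = 2/3 + Ce^(-3x)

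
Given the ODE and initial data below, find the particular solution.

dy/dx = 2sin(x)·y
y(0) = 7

General solution: y = Ce^(-2cos(x))
Applying IC y(0) = 7:
Particular solution: y = 7e^(2(1-cos(x)))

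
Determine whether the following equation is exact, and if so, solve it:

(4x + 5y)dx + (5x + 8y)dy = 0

Verify exactness: ∂M/∂y = ∂N/∂x ✓
Find F(x,y) such that ∂F/∂x = M, ∂F/∂y = N
Solution: 2x² + 5xy + 4y² = C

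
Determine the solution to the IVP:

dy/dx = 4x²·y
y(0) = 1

General solution: y = Ce^(4x³/3)
Applying IC y(0) = 1:
Particular solution: y = e^(4x³/3)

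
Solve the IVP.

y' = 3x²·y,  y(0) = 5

General solution: y = Ce^(x³)
Applying IC y(0) = 5:
Particular solution: y = 5e^(x³)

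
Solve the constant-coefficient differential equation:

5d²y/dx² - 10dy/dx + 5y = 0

Characteristic equation: 5r² - 10r + 5 = 0
Divide by 5: r² - 2r + 1 = 0
Factored: (r - 1)² = 0
Repeated root: r = 1
General solution: y = (C₁ + C₂x)e^x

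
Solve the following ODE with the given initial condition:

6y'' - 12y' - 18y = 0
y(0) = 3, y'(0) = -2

General solution: y = C₁e^(3x) + C₂e^(-x)
Applying ICs: C₁ = 1/4, C₂ = 11/4
Particular solution: y = (1/4)e^(3x) + (11/4)e^(-x)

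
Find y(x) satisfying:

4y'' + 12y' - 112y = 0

Characteristic equation: 4r² + 12r - 112 = 0
Divide by 4: r² + 3r - 28 = 0
Roots: r = 4, -7 (distinct real)
General solution: y = C₁e^(4x) + C₂e^(-7x)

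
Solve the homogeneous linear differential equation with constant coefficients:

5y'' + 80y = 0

Characteristic equation: 5r² + 80 = 0
Divide by 5: r² + 16 = 0
Roots: r = ±4i (complex conjugates)
General solution: y = C₁cos(4x) + C₂sin(4x)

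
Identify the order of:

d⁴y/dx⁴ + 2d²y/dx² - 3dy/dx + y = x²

The order is 4 (highest derivative is of order 4).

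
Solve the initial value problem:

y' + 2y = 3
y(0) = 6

General solution: y = 3/2 + Ce^(-2x)
Applying y(0) = 6: C = 6 - 3/2 = 9/2
Particular solution: y = 3/2 + (9/2)e^(-2x)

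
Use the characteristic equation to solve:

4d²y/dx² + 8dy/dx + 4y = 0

Characteristic equation: 4r² + 8r + 4 = 0
Divide by 4: r² + 2r + 1 = 0
Factored: (r + 1)² = 0
Repeated root: r = -1
General solution: y = (C₁ + C₂x)e^(-x)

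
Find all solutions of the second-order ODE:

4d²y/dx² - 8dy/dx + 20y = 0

Characteristic equation: 4r² - 8r + 20 = 0
Divide by 4: r² - 2r + 5 = 0
Roots: r = 1 ± 2i (complex conjugates)
General solution: y = e^x(C₁cos(2x) + C₂sin(2x))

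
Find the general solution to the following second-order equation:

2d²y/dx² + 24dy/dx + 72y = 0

Characteristic equation: 2r² + 24r + 72 = 0
Divide by 2: r² + 12r + 36 = 0
Factored: (r + 6)² = 0
Repeated root: r = -6
General solution: y = (C₁ + C₂x)e^(-6x)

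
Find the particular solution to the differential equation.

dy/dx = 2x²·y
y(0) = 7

General solution: y = Ce^(2x³/3)
Applying IC y(0) = 7:
Particular solution: y = 7e^(2x³/3)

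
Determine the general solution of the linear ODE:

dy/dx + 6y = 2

Using integrating factor method:

General solution: y = 1/3 + Ce^(-6x)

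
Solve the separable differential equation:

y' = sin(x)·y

Separating variables and integrating:
ln|y| = -cos(x) + C

General solution: y = Ce^(-cos(x))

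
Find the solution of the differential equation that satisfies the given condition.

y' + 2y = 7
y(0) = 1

General solution: y = 7/2 + Ce^(-2x)
Applying y(0) = 1: C = 1 - 7/2 = -5/2
Particular solution: y = 7/2 - (5/2)e^(-2x)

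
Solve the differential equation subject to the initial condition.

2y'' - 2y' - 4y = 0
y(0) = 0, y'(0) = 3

General solution: y = C₁e^(2x) + C₂e^(-x)
Applying ICs: C₁ = 1, C₂ = -1
Particular solution: y = e^(2x) - e^(-x)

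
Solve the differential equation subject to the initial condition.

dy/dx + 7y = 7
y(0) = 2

General solution: y = 1 + Ce^(-7x)
Applying y(0) = 2: C = 2 - 1 = 1
Particular solution: y = 1 + e^(-7x)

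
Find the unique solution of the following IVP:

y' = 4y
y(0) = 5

General solution: y = Ce^(4x)
Applying IC y(0) = 5:
Particular solution: y = 5e^(4x)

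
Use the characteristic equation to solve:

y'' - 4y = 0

Characteristic equation: r² - 4 = 0
Roots: r = 2, -2 (distinct real)
General solution: y = C₁e^(2x) + C₂e^(-2x)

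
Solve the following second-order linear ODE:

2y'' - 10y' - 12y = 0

Characteristic equation: 2r² - 10r - 12 = 0
Divide by 2: r² - 5r - 6 = 0
Roots: r = 6, -1 (distinct real)
General solution: y = C₁e^(6x) + C₂e^(-x)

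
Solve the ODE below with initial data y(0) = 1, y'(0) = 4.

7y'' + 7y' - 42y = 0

General solution: y = C₁e^(2x) + C₂e^(-3x)
Applying ICs: C₁ = 7/5, C₂ = -2/5
Particular solution: y = (7/5)e^(2x) - (2/5)e^(-3x)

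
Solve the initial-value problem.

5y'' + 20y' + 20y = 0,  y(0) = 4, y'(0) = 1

General solution: y = (C₁ + C₂x)e^(-2x)
Repeated root r = -2
Applying ICs: C₁ = 4, C₂ = 9
Particular solution: y = (4 + 9x)e^(-2x)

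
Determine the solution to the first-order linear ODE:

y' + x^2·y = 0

Using integrating factor method:

General solution: y = Ce^(-x^3/3)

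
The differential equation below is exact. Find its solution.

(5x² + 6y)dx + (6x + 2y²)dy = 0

Verify exactness: ∂M/∂y = ∂N/∂x ✓
Find F(x,y) such that ∂F/∂x = M, ∂F/∂y = N
Solution: 5x³/3 + 6xy + 2y³/3 = C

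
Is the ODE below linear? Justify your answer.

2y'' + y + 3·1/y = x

No. Nonlinear (1/y term)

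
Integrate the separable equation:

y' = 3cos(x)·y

Separating variables and integrating:
ln|y| = 3sin(x) + C

General solution: y = Ce^(3sin(x))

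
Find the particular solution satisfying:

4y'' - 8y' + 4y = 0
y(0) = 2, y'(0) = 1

General solution: y = (C₁ + C₂x)e^x
Repeated root r = 1
Applying ICs: C₁ = 2, C₂ = -1
Particular solution: y = (2 - x)e^x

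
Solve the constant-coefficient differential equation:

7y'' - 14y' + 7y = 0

Characteristic equation: 7r² - 14r + 7 = 0
Divide by 7: r² - 2r + 1 = 0
Factored: (r - 1)² = 0
Repeated root: r = 1
General solution: y = (C₁ + C₂x)e^x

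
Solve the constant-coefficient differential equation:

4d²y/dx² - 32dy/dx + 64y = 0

Characteristic equation: 4r² - 32r + 64 = 0
Divide by 4: r² - 8r + 16 = 0
Factored: (r - 4)² = 0
Repeated root: r = 4
General solution: y = (C₁ + C₂x)e^(4x)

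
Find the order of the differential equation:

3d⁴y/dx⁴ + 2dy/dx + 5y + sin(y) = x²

The order is 4 (highest derivative is of order 4).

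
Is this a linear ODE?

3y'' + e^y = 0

No. Nonlinear (e^y is nonlinear in y)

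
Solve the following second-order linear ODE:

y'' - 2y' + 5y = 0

Characteristic equation: r² - 2r + 5 = 0
Roots: r = 1 ± 2i (complex conjugates)
General solution: y = e^x(C₁cos(2x) + C₂sin(2x))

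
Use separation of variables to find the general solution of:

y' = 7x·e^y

Separating variables and integrating:
-e^(-y) = 7x²/2 + C

General solution: y = -ln(C - 7x²/2)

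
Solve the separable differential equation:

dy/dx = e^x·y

Separating variables and integrating:
ln|y| = e^x + C

General solution: y = Ce^(e^x)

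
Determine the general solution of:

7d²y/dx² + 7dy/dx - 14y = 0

Characteristic equation: 7r² + 7r - 14 = 0
Divide by 7: r² + r - 2 = 0
Roots: r = 1, -2 (distinct real)
General solution: y = C₁e^x + C₂e^(-2x)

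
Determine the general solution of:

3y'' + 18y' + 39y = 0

Characteristic equation: 3r² + 18r + 39 = 0
Divide by 3: r² + 6r + 13 = 0
Roots: r = -3 ± 2i (complex conjugates)
General solution: y = e^(-3x)(C₁cos(2x) + C₂sin(2x))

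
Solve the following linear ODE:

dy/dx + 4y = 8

Using integrating factor method:

General solution: y = 2 + Ce^(-4x)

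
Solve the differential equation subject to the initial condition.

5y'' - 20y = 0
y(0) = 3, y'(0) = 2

General solution: y = C₁e^(2x) + C₂e^(-2x)
Applying ICs: C₁ = 2, C₂ = 1
Particular solution: y = 2e^(2x) + e^(-2x)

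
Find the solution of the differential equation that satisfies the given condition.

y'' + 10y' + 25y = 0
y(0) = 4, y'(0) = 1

General solution: y = (C₁ + C₂x)e^(-5x)
Repeated root r = -5
Applying ICs: C₁ = 4, C₂ = 21
Particular solution: y = (4 + 21x)e^(-5x)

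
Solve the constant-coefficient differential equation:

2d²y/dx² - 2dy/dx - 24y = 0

Characteristic equation: 2r² - 2r - 24 = 0
Divide by 2: r² - r - 12 = 0
Roots: r = 4, -3 (distinct real)
General solution: y = C₁e^(4x) + C₂e^(-3x)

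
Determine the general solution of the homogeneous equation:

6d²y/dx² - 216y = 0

Characteristic equation: 6r² - 216 = 0
Divide by 6: r² - 36 = 0
Roots: r = 6, -6 (distinct real)
General solution: y = C₁e^(6x) + C₂e^(-6x)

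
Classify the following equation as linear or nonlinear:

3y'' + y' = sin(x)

Linear (y and its derivatives appear to the first power only, no products of y terms)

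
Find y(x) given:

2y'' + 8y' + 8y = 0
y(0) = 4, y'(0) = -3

General solution: y = (C₁ + C₂x)e^(-2x)
Repeated root r = -2
Applying ICs: C₁ = 4, C₂ = 5
Particular solution: y = (4 + 5x)e^(-2x)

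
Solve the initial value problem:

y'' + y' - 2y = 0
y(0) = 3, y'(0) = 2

General solution: y = C₁e^x + C₂e^(-2x)
Applying ICs: C₁ = 8/3, C₂ = 1/3
Particular solution: y = (8/3)e^x + (1/3)e^(-2x)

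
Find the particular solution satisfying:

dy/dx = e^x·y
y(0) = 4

General solution: y = Ce^(e^x)
Applying IC y(0) = 4:
Particular solution: y = 4e^(e^x - 1)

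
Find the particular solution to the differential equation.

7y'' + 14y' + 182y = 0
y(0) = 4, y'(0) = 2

General solution: y = e^(-x)(C₁cos(5x) + C₂sin(5x))
Complex roots r = -1 ± 5i
Applying ICs: C₁ = 4, C₂ = 6/5
Particular solution: y = e^(-x)(4cos(5x) + (6/5)sin(5x))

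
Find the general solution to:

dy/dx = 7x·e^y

Separating variables and integrating:
-e^(-y) = 7x²/2 + C

General solution: y = -ln(C - 7x²/2)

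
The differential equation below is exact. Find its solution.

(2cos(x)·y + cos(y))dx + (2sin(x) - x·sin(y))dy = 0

Verify exactness: ∂M/∂y = ∂N/∂x ✓
Find F(x,y) such that ∂F/∂x = M, ∂F/∂y = N
Solution: 2sin(x)·y + x·cos(y) = C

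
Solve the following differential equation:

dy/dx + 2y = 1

Using integrating factor method:

General solution: y = 1/2 + Ce^(-2x)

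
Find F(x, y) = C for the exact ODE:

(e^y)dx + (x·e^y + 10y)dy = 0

Verify exactness: ∂M/∂y = ∂N/∂x ✓
Find F(x,y) such that ∂F/∂x = M, ∂F/∂y = N
Solution: x·e^y + 5y² = C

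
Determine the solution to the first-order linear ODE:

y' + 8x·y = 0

Using integrating factor method:

General solution: y = Ce^(-4x^2)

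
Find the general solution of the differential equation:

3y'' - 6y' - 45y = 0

Characteristic equation: 3r² - 6r - 45 = 0
Divide by 3: r² - 2r - 15 = 0
Roots: r = 5, -3 (distinct real)
General solution: y = C₁e^(5x) + C₂e^(-3x)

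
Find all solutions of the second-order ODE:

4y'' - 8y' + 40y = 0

Characteristic equation: 4r² - 8r + 40 = 0
Divide by 4: r² - 2r + 10 = 0
Roots: r = 1 ± 3i (complex conjugates)
General solution: y = e^x(C₁cos(3x) + C₂sin(3x))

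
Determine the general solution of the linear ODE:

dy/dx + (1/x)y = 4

Using integrating factor method:

General solution: y = 2x + C/x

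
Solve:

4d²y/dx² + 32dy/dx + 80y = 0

Characteristic equation: 4r² + 32r + 80 = 0
Divide by 4: r² + 8r + 20 = 0
Roots: r = -4 ± 2i (complex conjugates)
General solution: y = e^(-4x)(C₁cos(2x) + C₂sin(2x))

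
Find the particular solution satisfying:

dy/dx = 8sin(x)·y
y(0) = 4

General solution: y = Ce^(-8cos(x))
Applying IC y(0) = 4:
Particular solution: y = 4e^(8(1-cos(x)))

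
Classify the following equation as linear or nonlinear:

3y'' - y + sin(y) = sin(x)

Nonlinear (sin(y) is nonlinear in y)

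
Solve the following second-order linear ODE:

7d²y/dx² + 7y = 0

Characteristic equation: 7r² + 7 = 0
Divide by 7: r² + 1 = 0
Roots: r = ±i (complex conjugates)
General solution: y = C₁cos(x) + C₂sin(x)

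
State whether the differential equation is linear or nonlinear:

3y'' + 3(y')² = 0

Nonlinear ((y')² term)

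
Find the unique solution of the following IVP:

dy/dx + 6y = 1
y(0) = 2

General solution: y = 1/6 + Ce^(-6x)
Applying y(0) = 2: C = 2 - 1/6 = 11/6
Particular solution: y = 1/6 + (11/6)e^(-6x)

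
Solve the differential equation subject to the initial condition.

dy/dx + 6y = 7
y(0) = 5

General solution: y = 7/6 + Ce^(-6x)
Applying y(0) = 5: C = 5 - 7/6 = 23/6
Particular solution: y = 7/6 + (23/6)e^(-6x)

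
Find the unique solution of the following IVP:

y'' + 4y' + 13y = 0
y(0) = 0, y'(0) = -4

General solution: y = e^(-2x)(C₁cos(3x) + C₂sin(3x))
Complex roots r = -2 ± 3i
Applying ICs: C₁ = 0, C₂ = -4/3
Particular solution: y = e^(-2x)(-(4/3)sin(3x))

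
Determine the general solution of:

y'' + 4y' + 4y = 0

Characteristic equation: r² + 4r + 4 = 0
Factored: (r + 2)² = 0
Repeated root: r = -2
General solution: y = (C₁ + C₂x)e^(-2x)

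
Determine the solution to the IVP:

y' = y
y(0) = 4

General solution: y = Ce^x
Applying IC y(0) = 4:
Particular solution: y = 4e^x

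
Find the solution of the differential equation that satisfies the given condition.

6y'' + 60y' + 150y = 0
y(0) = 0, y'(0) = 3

General solution: y = (C₁ + C₂x)e^(-5x)
Repeated root r = -5
Applying ICs: C₁ = 0, C₂ = 3
Particular solution: y = 3xe^(-5x)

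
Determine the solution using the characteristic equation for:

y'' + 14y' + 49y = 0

Characteristic equation: r² + 14r + 49 = 0
Factored: (r + 7)² = 0
Repeated root: r = -7
General solution: y = (C₁ + C₂x)e^(-7x)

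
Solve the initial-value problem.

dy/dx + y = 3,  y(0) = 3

General solution: y = 3 + Ce^(-x)
Applying y(0) = 3: C = 3 - 3 = 0
Particular solution: y = 3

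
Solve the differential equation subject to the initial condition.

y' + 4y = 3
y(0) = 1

General solution: y = 3/4 + Ce^(-4x)
Applying y(0) = 1: C = 1 - 3/4 = 1/4
Particular solution: y = 3/4 + (1/4)e^(-4x)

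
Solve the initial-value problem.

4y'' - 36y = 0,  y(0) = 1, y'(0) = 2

General solution: y = C₁e^(3x) + C₂e^(-3x)
Applying ICs: C₁ = 5/6, C₂ = 1/6
Particular solution: y = (5/6)e^(3x) + (1/6)e^(-3x)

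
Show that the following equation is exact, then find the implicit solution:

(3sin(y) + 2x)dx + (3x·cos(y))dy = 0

Verify exactness: ∂M/∂y = ∂N/∂x ✓
Find F(x,y) such that ∂F/∂x = M, ∂F/∂y = N
Solution: 3x·sin(y) + x² = C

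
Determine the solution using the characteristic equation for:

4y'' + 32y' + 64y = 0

Characteristic equation: 4r² + 32r + 64 = 0
Divide by 4: r² + 8r + 16 = 0
Factored: (r + 4)² = 0
Repeated root: r = -4
General solution: y = (C₁ + C₂x)e^(-4x)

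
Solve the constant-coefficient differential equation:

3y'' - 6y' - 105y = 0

Characteristic equation: 3r² - 6r - 105 = 0
Divide by 3: r² - 2r - 35 = 0
Roots: r = 7, -5 (distinct real)
General solution: y = C₁e^(7x) + C₂e^(-5x)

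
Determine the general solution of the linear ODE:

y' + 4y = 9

Using integrating factor method:

General solution: y = 9/4 + Ce^(-4x)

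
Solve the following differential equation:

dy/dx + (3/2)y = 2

Using integrating factor method:

General solution: y = 4/3 + Ce^(-3x/2)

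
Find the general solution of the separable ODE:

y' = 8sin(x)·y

Separating variables and integrating:
ln|y| = -8cos(x) + C

General solution: y = Ce^(-8cos(x))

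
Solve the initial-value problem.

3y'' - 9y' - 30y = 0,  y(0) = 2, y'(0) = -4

General solution: y = C₁e^(5x) + C₂e^(-2x)
Applying ICs: C₁ = 0, C₂ = 2
Particular solution: y = 2e^(-2x)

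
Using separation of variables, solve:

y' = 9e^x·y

Separating variables and integrating:
ln|y| = 9e^x + C

General solution: y = Ce^(9e^x)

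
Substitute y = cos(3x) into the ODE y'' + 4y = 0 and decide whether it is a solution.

Verification:
y'' = -9cos(3x)
y'' + 4y ≠ 0 (frequency mismatch: got 9 instead of 4)

No, it is not a solution.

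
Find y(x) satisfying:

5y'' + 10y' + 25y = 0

Characteristic equation: 5r² + 10r + 25 = 0
Divide by 5: r² + 2r + 5 = 0
Roots: r = -1 ± 2i (complex conjugates)
General solution: y = e^(-x)(C₁cos(2x) + C₂sin(2x))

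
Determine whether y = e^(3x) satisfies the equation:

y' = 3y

Verification:
y = e^(3x)
y' = 3e^(3x)
3y = 3e^(3x)
y' = 3y ✓

Yes, it is a solution.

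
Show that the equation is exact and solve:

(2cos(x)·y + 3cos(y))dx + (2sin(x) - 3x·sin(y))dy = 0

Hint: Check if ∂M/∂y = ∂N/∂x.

Verify exactness: ∂M/∂y = ∂N/∂x ✓
Find F(x,y) such that ∂F/∂x = M, ∂F/∂y = N
Solution: 2sin(x)·y + 3x·cos(y) = C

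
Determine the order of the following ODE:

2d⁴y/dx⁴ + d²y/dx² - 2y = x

The order is 4 (highest derivative is of order 4).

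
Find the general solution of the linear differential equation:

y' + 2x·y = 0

Using integrating factor method:

General solution: y = Ce^(-x^2)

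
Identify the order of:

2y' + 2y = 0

The order is 1 (highest derivative is of order 1).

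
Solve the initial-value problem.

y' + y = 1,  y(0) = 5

General solution: y = 1 + Ce^(-x)
Applying y(0) = 5: C = 5 - 1 = 4
Particular solution: y = 1 + 4e^(-x)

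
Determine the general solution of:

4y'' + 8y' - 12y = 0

Characteristic equation: 4r² + 8r - 12 = 0
Divide by 4: r² + 2r - 3 = 0
Roots: r = 1, -3 (distinct real)
General solution: y = C₁e^x + C₂e^(-3x)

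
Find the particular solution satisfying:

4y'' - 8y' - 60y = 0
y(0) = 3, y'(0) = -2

General solution: y = C₁e^(5x) + C₂e^(-3x)
Applying ICs: C₁ = 7/8, C₂ = 17/8
Particular solution: y = (7/8)e^(5x) + (17/8)e^(-3x)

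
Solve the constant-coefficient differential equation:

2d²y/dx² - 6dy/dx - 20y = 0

Characteristic equation: 2r² - 6r - 20 = 0
Divide by 2: r² - 3r - 10 = 0
Roots: r = 5, -2 (distinct real)
General solution: y = C₁e^(5x) + C₂e^(-2x)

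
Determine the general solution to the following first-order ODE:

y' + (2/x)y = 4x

Using integrating factor method:

General solution: y = x^2 + Cx^(-2)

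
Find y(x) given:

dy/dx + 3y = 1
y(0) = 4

General solution: y = 1/3 + Ce^(-3x)
Applying y(0) = 4: C = 4 - 1/3 = 11/3
Particular solution: y = 1/3 + (11/3)e^(-3x)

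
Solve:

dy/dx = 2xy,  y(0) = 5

General solution: y = Ce^(x²)
Applying IC y(0) = 5:
Particular solution: y = 5e^(x²)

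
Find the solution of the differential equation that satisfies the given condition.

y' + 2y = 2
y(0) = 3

General solution: y = 1 + Ce^(-2x)
Applying y(0) = 3: C = 3 - 1 = 2
Particular solution: y = 1 + 2e^(-2x)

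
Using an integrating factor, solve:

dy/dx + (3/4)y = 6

Using integrating factor method:

General solution: y = 8 + Ce^(-3x/4)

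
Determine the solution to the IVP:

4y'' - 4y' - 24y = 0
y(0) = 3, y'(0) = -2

General solution: y = C₁e^(3x) + C₂e^(-2x)
Applying ICs: C₁ = 4/5, C₂ = 11/5
Particular solution: y = (4/5)e^(3x) + (11/5)e^(-2x)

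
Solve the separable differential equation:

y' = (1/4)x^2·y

Separating variables and integrating:
ln|y| = x^3/12 + C

General solution: y = Ce^(x^3/12)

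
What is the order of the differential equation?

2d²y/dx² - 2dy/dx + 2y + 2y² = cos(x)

The order is 2 (highest derivative is of order 2).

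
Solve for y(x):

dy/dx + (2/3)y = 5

Using integrating factor method:

General solution: y = 15/2 + Ce^(-2x/3)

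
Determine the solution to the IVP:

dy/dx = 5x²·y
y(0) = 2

General solution: y = Ce^(5x³/3)
Applying IC y(0) = 2:
Particular solution: y = 2e^(5x³/3)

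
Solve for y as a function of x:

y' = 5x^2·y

Separating variables and integrating:
ln|y| = 5x^3/3 + C

General solution: y = Ce^(5x^3/3)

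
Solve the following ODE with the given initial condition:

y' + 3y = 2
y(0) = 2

General solution: y = 2/3 + Ce^(-3x)
Applying y(0) = 2: C = 2 - 2/3 = 4/3
Particular solution: y = 2/3 + (4/3)e^(-3x)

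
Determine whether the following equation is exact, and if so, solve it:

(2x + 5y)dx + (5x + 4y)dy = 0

Verify exactness: ∂M/∂y = ∂N/∂x ✓
Find F(x,y) such that ∂F/∂x = M, ∂F/∂y = N
Solution: x² + 5xy + 2y² = C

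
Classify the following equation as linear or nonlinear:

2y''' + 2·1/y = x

Nonlinear (1/y term)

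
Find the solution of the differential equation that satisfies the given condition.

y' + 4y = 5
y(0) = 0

General solution: y = 5/4 + Ce^(-4x)
Applying y(0) = 0: C = 0 - 5/4 = -5/4
Particular solution: y = 5/4 - (5/4)e^(-4x)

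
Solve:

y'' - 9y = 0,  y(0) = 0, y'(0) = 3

General solution: y = C₁e^(3x) + C₂e^(-3x)
Applying ICs: C₁ = 1/2, C₂ = -1/2
Particular solution: y = (1/2)e^(3x) - (1/2)e^(-3x)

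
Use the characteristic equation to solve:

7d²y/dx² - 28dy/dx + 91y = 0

Characteristic equation: 7r² - 28r + 91 = 0
Divide by 7: r² - 4r + 13 = 0
Roots: r = 2 ± 3i (complex conjugates)
General solution: y = e^(2x)(C₁cos(3x) + C₂sin(3x))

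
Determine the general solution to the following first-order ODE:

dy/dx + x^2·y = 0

Using integrating factor method:

General solution: y = Ce^(-x^3/3)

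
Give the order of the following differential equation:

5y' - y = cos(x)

The order is 1 (highest derivative is of order 1).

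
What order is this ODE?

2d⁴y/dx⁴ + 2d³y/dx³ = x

The order is 4 (highest derivative is of order 4).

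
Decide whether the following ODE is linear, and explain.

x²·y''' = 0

Linear (y and its derivatives appear to the first power only, no products of y terms)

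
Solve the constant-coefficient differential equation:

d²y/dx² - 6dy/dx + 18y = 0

Characteristic equation: r² - 6r + 18 = 0
Roots: r = 3 ± 3i (complex conjugates)
General solution: y = e^(3x)(C₁cos(3x) + C₂sin(3x))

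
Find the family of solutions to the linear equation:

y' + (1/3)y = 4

Using integrating factor method:

General solution: y = 12 + Ce^(-x/3)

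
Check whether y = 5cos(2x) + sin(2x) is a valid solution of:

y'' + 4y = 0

Verification:
y'' = -20cos(2x) - 4sin(2x)
y'' + 4y = 0 ✓

Yes, it is a solution.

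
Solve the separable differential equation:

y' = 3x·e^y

Separating variables and integrating:
-e^(-y) = 3x²/2 + C

General solution: y = -ln(C - 3x²/2)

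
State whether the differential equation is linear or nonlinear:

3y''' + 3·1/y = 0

Nonlinear (1/y term)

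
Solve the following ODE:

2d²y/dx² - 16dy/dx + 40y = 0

Characteristic equation: 2r² - 16r + 40 = 0
Divide by 2: r² - 8r + 20 = 0
Roots: r = 4 ± 2i (complex conjugates)
General solution: y = e^(4x)(C₁cos(2x) + C₂sin(2x))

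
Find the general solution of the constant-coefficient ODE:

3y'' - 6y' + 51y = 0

Characteristic equation: 3r² - 6r + 51 = 0
Divide by 3: r² - 2r + 17 = 0
Roots: r = 1 ± 4i (complex conjugates)
General solution: y = e^x(C₁cos(4x) + C₂sin(4x))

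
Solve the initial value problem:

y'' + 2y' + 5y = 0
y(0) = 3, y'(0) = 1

General solution: y = e^(-x)(C₁cos(2x) + C₂sin(2x))
Complex roots r = -1 ± 2i
Applying ICs: C₁ = 3, C₂ = 2
Particular solution: y = e^(-x)(3cos(2x) + 2sin(2x))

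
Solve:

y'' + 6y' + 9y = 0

Characteristic equation: r² + 6r + 9 = 0
Factored: (r + 3)² = 0
Repeated root: r = -3
General solution: y = (C₁ + C₂x)e^(-3x)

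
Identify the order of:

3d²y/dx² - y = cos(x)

The order is 2 (highest derivative is of order 2).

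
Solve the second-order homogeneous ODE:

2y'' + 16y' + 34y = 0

Characteristic equation: 2r² + 16r + 34 = 0
Divide by 2: r² + 8r + 17 = 0
Roots: r = -4 ± i (complex conjugates)
General solution: y = e^(-4x)(C₁cos(x) + C₂sin(x))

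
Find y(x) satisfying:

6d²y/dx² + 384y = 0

Characteristic equation: 6r² + 384 = 0
Divide by 6: r² + 64 = 0
Roots: r = ±8i (complex conjugates)
General solution: y = C₁cos(8x) + C₂sin(8x)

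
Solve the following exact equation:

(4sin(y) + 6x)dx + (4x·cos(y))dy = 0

Verify exactness: ∂M/∂y = ∂N/∂x ✓
Find F(x,y) such that ∂F/∂x = M, ∂F/∂y = N
Solution: 4x·sin(y) + 3x² = C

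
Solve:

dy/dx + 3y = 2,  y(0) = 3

General solution: y = 2/3 + Ce^(-3x)
Applying y(0) = 3: C = 3 - 2/3 = 7/3
Particular solution: y = 2/3 + (7/3)e^(-3x)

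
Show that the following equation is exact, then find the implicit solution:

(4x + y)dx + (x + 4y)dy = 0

Verify exactness: ∂M/∂y = ∂N/∂x ✓
Find F(x,y) such that ∂F/∂x = M, ∂F/∂y = N
Solution: 2x² + xy + 2y² = C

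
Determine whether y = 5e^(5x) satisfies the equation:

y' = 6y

Verification:
y = 5e^(5x)
y' = 25e^(5x)
But 6y = 30e^(5x)
y' ≠ 6y — the derivative does not match

No, it is not a solution.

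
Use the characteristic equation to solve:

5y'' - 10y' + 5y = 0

Characteristic equation: 5r² - 10r + 5 = 0
Divide by 5: r² - 2r + 1 = 0
Factored: (r - 1)² = 0
Repeated root: r = 1
General solution: y = (C₁ + C₂x)e^x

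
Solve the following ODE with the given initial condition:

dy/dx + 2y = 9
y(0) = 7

General solution: y = 9/2 + Ce^(-2x)
Applying y(0) = 7: C = 7 - 9/2 = 5/2
Particular solution: y = 9/2 + (5/2)e^(-2x)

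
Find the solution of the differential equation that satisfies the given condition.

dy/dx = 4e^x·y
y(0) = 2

General solution: y = Ce^(4e^x)
Applying IC y(0) = 2:
Particular solution: y = 2e^(4(e^x - 1))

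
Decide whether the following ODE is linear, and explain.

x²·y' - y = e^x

Linear (y and its derivatives appear to the first power only, no products of y terms)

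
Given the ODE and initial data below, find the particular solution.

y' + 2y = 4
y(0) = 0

General solution: y = 2 + Ce^(-2x)
Applying y(0) = 0: C = 0 - 2 = -2
Particular solution: y = 2 - 2e^(-2x)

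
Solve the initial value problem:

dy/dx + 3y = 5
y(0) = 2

General solution: y = 5/3 + Ce^(-3x)
Applying y(0) = 2: C = 2 - 5/3 = 1/3
Particular solution: y = 5/3 + (1/3)e^(-3x)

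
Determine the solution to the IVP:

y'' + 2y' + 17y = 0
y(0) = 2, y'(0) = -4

General solution: y = e^(-x)(C₁cos(4x) + C₂sin(4x))
Complex roots r = -1 ± 4i
Applying ICs: C₁ = 2, C₂ = -1/2
Particular solution: y = e^(-x)(2cos(4x) - (1/2)sin(4x))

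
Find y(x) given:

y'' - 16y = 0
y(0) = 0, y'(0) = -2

General solution: y = C₁e^(4x) + C₂e^(-4x)
Applying ICs: C₁ = -1/4, C₂ = 1/4
Particular solution: y = -(1/4)e^(4x) + (1/4)e^(-4x)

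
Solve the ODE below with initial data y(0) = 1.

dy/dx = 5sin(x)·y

General solution: y = Ce^(-5cos(x))
Applying IC y(0) = 1:
Particular solution: y = e^(5(1-cos(x)))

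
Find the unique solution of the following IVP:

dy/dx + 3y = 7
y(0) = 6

General solution: y = 7/3 + Ce^(-3x)
Applying y(0) = 6: C = 6 - 7/3 = 11/3
Particular solution: y = 7/3 + (11/3)e^(-3x)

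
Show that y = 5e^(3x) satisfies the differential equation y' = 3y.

Verification:
y = 5e^(3x)
y' = 15e^(3x)
3y = 15e^(3x)
y' = 3y ✓

Yes, it is a solution.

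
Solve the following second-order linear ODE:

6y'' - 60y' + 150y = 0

Characteristic equation: 6r² - 60r + 150 = 0
Divide by 6: r² - 10r + 25 = 0
Factored: (r - 5)² = 0
Repeated root: r = 5
General solution: y = (C₁ + C₂x)e^(5x)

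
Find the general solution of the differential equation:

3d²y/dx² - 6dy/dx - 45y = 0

Characteristic equation: 3r² - 6r - 45 = 0
Divide by 3: r² - 2r - 15 = 0
Roots: r = 5, -3 (distinct real)
General solution: y = C₁e^(5x) + C₂e^(-3x)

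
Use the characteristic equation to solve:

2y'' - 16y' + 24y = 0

Characteristic equation: 2r² - 16r + 24 = 0
Divide by 2: r² - 8r + 12 = 0
Roots: r = 6, 2 (distinct real)
General solution: y = C₁e^(6x) + C₂e^(2x)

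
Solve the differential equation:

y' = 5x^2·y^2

Separating variables and integrating:
-1/y = 5x^3/3 + C

General solution: y^-1 = (-5/3)x^3 + C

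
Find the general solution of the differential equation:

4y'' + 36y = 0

Characteristic equation: 4r² + 36 = 0
Divide by 4: r² + 9 = 0
Roots: r = ±3i (complex conjugates)
General solution: y = C₁cos(3x) + C₂sin(3x)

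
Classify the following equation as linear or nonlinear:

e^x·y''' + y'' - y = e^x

Linear (y and its derivatives appear to the first power only, no products of y terms)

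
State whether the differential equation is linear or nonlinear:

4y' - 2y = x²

Linear (y and its derivatives appear to the first power only, no products of y terms)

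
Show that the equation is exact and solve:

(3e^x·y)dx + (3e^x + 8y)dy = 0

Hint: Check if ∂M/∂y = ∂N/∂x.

Verify exactness: ∂M/∂y = ∂N/∂x ✓
Find F(x,y) such that ∂F/∂x = M, ∂F/∂y = N
Solution: 3e^x·y + 4y² = C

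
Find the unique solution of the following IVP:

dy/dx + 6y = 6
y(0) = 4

General solution: y = 1 + Ce^(-6x)
Applying y(0) = 4: C = 4 - 1 = 3
Particular solution: y = 1 + 3e^(-6x)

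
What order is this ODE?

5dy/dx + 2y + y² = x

The order is 1 (highest derivative is of order 1).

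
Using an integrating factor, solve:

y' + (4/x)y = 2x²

Using integrating factor method:

General solution: y = (2/7)x^3 + Cx^(-4)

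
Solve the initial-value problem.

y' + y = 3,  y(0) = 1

General solution: y = 3 + Ce^(-x)
Applying y(0) = 1: C = 1 - 3 = -2
Particular solution: y = 3 - 2e^(-x)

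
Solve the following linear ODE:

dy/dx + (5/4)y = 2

Using integrating factor method:

General solution: y = 8/5 + Ce^(-5x/4)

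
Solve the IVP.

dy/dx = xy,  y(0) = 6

General solution: y = Ce^(x²/2)
Applying IC y(0) = 6:
Particular solution: y = 6e^(x²/2)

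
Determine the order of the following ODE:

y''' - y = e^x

The order is 3 (highest derivative is of order 3).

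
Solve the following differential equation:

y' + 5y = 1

Using integrating factor method:

General solution: y = 1/5 + Ce^(-5x)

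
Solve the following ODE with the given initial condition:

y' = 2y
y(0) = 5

General solution: y = Ce^(2x)
Applying IC y(0) = 5:
Particular solution: y = 5e^(2x)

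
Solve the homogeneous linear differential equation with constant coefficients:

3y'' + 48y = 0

Characteristic equation: 3r² + 48 = 0
Divide by 3: r² + 16 = 0
Roots: r = ±4i (complex conjugates)
General solution: y = C₁cos(4x) + C₂sin(4x)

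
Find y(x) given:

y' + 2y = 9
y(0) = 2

General solution: y = 9/2 + Ce^(-2x)
Applying y(0) = 2: C = 2 - 9/2 = -5/2
Particular solution: y = 9/2 - (5/2)e^(-2x)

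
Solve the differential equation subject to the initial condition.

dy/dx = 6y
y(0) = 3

General solution: y = Ce^(6x)
Applying IC y(0) = 3:
Particular solution: y = 3e^(6x)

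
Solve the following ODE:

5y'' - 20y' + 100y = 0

Characteristic equation: 5r² - 20r + 100 = 0
Divide by 5: r² - 4r + 20 = 0
Roots: r = 2 ± 4i (complex conjugates)
General solution: y = e^(2x)(C₁cos(4x) + C₂sin(4x))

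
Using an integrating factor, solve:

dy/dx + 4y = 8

Using integrating factor method:

General solution: y = 2 + Ce^(-4x)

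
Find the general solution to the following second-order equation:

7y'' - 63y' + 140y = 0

Characteristic equation: 7r² - 63r + 140 = 0
Divide by 7: r² - 9r + 20 = 0
Roots: r = 4, 5 (distinct real)
General solution: y = C₁e^(4x) + C₂e^(5x)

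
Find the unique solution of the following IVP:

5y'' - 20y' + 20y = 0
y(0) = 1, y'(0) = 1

General solution: y = (C₁ + C₂x)e^(2x)
Repeated root r = 2
Applying ICs: C₁ = 1, C₂ = -1
Particular solution: y = (1 - x)e^(2x)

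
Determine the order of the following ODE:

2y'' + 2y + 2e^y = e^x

The order is 2 (highest derivative is of order 2).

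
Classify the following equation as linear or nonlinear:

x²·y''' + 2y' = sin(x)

Linear (y and its derivatives appear to the first power only, no products of y terms)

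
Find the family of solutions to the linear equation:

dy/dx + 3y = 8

Using integrating factor method:

General solution: y = 8/3 + Ce^(-3x)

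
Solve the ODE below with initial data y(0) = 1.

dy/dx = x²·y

General solution: y = Ce^(x³/3)
Applying IC y(0) = 1:
Particular solution: y = e^(x³/3)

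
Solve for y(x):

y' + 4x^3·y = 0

Using integrating factor method:

General solution: y = Ce^(-x^4)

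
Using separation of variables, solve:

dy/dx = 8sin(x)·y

Separating variables and integrating:
ln|y| = -8cos(x) + C

General solution: y = Ce^(-8cos(x))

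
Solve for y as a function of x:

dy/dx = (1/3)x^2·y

Separating variables and integrating:
ln|y| = x^3/9 + C

General solution: y = Ce^(x^3/9)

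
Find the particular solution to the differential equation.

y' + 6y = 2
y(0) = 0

General solution: y = 1/3 + Ce^(-6x)
Applying y(0) = 0: C = 0 - 1/3 = -1/3
Particular solution: y = 1/3 - (1/3)e^(-6x)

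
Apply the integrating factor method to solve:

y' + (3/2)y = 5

Using integrating factor method:

General solution: y = 10/3 + Ce^(-3x/2)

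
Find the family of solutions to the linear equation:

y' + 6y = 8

Using integrating factor method:

General solution: y = 4/3 + Ce^(-6x)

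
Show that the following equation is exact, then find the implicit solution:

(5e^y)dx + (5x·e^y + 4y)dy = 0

Verify exactness: ∂M/∂y = ∂N/∂x ✓
Find F(x,y) such that ∂F/∂x = M, ∂F/∂y = N
Solution: 5x·e^y + 2y² = C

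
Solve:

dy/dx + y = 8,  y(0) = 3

General solution: y = 8 + Ce^(-x)
Applying y(0) = 3: C = 3 - 8 = -5
Particular solution: y = 8 - 5e^(-x)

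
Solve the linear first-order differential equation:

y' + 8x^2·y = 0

Using integrating factor method:

General solution: y = Ce^(-8x^3/3)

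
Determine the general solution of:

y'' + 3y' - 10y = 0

Characteristic equation: r² + 3r - 10 = 0
Roots: r = 2, -5 (distinct real)
General solution: y = C₁e^(2x) + C₂e^(-5x)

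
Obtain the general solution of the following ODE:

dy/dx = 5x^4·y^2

Separating variables and integrating:
-1/y = x^5 + C

General solution: y^-1 = -x^5 + C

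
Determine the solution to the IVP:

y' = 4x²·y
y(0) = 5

General solution: y = Ce^(4x³/3)
Applying IC y(0) = 5:
Particular solution: y = 5e^(4x³/3)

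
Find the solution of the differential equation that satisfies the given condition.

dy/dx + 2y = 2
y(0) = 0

General solution: y = 1 + Ce^(-2x)
Applying y(0) = 0: C = 0 - 1 = -1
Particular solution: y = 1 - e^(-2x)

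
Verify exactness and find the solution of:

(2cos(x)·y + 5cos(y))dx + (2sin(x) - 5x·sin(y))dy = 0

Verify exactness: ∂M/∂y = ∂N/∂x ✓
Find F(x,y) such that ∂F/∂x = M, ∂F/∂y = N
Solution: 2sin(x)·y + 5x·cos(y) = C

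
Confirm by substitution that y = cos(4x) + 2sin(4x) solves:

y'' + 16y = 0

Verification:
y'' = -16cos(4x) - 32sin(4x)
y'' + 16y = 0 ✓

Yes, it is a solution.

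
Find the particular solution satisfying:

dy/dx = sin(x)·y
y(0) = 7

General solution: y = Ce^(-cos(x))
Applying IC y(0) = 7:
Particular solution: y = 7e^(1-cos(x))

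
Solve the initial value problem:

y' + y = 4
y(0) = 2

General solution: y = 4 + Ce^(-x)
Applying y(0) = 2: C = 2 - 4 = -2
Particular solution: y = 4 - 2e^(-x)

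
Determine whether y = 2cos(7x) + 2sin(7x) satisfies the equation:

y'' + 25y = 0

Verification:
y'' = -98cos(7x) - 98sin(7x)
y'' + 25y ≠ 0 (frequency mismatch: got 49 instead of 25)

No, it is not a solution.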